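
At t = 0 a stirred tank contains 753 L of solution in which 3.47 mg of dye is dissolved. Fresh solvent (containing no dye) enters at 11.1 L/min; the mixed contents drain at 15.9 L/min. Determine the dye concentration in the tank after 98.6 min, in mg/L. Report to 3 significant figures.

0.000467 mg/L

Total volume: dV/dt = Q_in − Q_out = -4.8000 L/min, so V(t) = 753 − 4.8000 t and V(98.6) = 279.72 L.
Species balance (pure solvent in): dm/dt = −Q_out · m/V(t).
dm/m = −Q_out dt/(V₀ − 4.8000 t); integrating gives ln(m/m₀) = −(Q_out/(Q_in−Q_out)) ln(V/V₀).
m = m₀ (V₀/V)^(Q_out/(Q_in−Q_out)) = 3.47 × (753/279.72)^(-3.3125) = 0.13053 mg.
C = m/V = 0.13053/279.72 = 0.00046665 mg/L.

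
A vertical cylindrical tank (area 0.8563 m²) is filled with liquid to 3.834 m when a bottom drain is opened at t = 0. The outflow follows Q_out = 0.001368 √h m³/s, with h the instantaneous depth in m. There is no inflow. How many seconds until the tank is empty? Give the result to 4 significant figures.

A dh/dt = −Q_out = −0.001368 √h.
∫ h^(−1/2) dh = −(0.001368/A) ∫ dt, giving 2√h = 2√h₀ − (0.001368/A) t.
Set h = 0: 2√h₀ = (0.001368/A) t_empty ⇒ t_empty = 2A√h₀/0.001368.
t_empty = 2·0.8563·√3.834/0.001368 = 1.71260·1.95806/0.001368 = 2451.30 s.

2451 s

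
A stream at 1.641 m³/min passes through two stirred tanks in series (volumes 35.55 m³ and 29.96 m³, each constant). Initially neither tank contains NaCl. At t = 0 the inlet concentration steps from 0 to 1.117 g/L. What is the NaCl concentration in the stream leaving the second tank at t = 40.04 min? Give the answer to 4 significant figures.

0.6660 g/L

Time constants: τᵢ = Vᵢ/Q for each well-mixed tank.
τ₁ = 35.55/1.641 = 21.6636 min; τ₂ = 29.96/1.641 = 18.2572 min.
Solving the cascade with C₁(0)=C₂(0)=0 gives C₂(t) = C_in[1 − (τ₁ e^(−t/τ₁) − τ₂ e^(−t/τ₂))/(τ₁ − τ₂)].
At t = 40.04: e^(−t/τ₁) = 0.157511, e^(−t/τ₂) = 0.111569.
C₂ = 1.117·[1 − (21.6636·0.157511 − 18.2572·0.111569)/(3.40646)] = 1.117·0.596259 = 0.666022 g/L.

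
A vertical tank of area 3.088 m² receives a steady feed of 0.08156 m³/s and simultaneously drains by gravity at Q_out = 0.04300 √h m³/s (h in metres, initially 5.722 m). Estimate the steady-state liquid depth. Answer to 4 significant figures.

Level balance: A dh/dt = 0.08156 − 0.04300 √h. Setting dh/dt = 0:
Q_in = 0.04300 √h_ss ⇒ √h_ss = 0.08156/0.04300 = 1.89674.
h_ss = 1.89674² = 3.59764 m. (Since h₀ = 5.722 m > h_ss, the level will fall toward this value.)

3.598 m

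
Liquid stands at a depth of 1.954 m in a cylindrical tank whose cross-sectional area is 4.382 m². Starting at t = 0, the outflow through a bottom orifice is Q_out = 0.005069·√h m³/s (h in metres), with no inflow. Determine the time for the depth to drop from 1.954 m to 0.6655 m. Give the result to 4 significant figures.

1006 s

Unsteady balance on liquid volume: A dh/dt = −0.005069 √h.
This is separable: 2 d(√h)/dt = −0.005069/A, so √h = √h₀ − (0.005069/(2A)) t.
t = 2A(√h₀ − √h)/0.005069 = 2·4.382·(√1.954 − √0.6655)/0.005069
  = 8.76400 × (1.39786 − 0.815782) / 0.005069 = 1006.37 s.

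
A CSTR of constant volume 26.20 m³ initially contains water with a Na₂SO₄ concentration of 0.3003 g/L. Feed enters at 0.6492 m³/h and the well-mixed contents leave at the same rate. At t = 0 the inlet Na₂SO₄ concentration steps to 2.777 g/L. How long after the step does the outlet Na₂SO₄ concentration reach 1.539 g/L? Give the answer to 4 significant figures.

27.99 h

Unsteady species balance (constant V, well mixed): V dC/dt = Q(C_in − C), so τ = V/Q = 40.3574 h.
C(t) = C_in + (C₀ − C_in) e^(−t/τ). Set C = 1.539 and solve for t:
e^(−t/τ) = (C − C_in)/(C₀ − C_in) = (1.539 − 2.777)/(0.3003 − 2.777) = 0.499859
t = −τ ln(…) = 40.3574 × 0.693430 = 27.9850 h.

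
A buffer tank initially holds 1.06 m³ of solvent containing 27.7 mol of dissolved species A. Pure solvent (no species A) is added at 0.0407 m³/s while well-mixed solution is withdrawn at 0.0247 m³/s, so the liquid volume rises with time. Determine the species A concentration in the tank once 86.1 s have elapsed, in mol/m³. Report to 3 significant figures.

Total volume: dV/dt = Q_in − Q_out = 0.016000 m³/s, so V(t) = 1.06 + 0.016000 t and V(86.1) = 2.4376 m³.
Solute balance: dm/dt = 0 − Q_out C = −Q_out m/V(t).
dm/m = −Q_out dt/(V₀ + 0.016000 t); integrating gives ln(m/m₀) = −(Q_out/(Q_in−Q_out)) ln(V/V₀).
m = m₀ (V₀/V)^(Q_out/(Q_in−Q_out)) = 27.7 × (1.06/2.4376)^(1.5437) = 7.6590 mol.
C = m/V = 7.6590/2.4376 = 3.1420 mol/m³.

3.14 mol/m³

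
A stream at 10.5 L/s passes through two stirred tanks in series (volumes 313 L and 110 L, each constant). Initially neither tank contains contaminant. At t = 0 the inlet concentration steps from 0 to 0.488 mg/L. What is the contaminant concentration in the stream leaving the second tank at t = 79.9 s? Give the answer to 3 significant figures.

Each tank obeys Vᵢ dCᵢ/dt = Q(Cᵢ₋₁ − Cᵢ), so τᵢ = Vᵢ/Q.
τ₁ = 313/10.5 = 29.810 s; τ₂ = 110/10.5 = 10.476 s.
Solving the cascade with C₁(0)=C₂(0)=0 gives C₂(t) = C_in[1 − (τ₁ e^(−t/τ₁) − τ₂ e^(−t/τ₂))/(τ₁ − τ₂)].
At t = 79.9: e^(−t/τ₁) = 0.068539, e^(−t/τ₂) = 0.00048721.
C₂ = 0.488·[1 − (29.810·0.068539 − 10.476·0.00048721)/(19.333)] = 0.488·0.89459 = 0.43656 mg/L.

0.437 mg/L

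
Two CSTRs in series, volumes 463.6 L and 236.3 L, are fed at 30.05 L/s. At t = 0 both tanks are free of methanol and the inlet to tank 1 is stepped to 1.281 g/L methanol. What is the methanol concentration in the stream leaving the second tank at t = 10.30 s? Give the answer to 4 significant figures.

0.3003 g/L

Each tank obeys Vᵢ dCᵢ/dt = Q(Cᵢ₋₁ − Cᵢ), so τᵢ = Vᵢ/Q.
τ₁ = 463.6/30.05 = 15.4276 s; τ₂ = 236.3/30.05 = 7.86356 s.
Solving the cascade with C₁(0)=C₂(0)=0 gives C₂(t) = C_in[1 − (τ₁ e^(−t/τ₁) − τ₂ e^(−t/τ₂))/(τ₁ − τ₂)].
At t = 10.30: e^(−t/τ₁) = 0.512921, e^(−t/τ₂) = 0.269863.
C₂ = 1.281·[1 − (15.4276·0.512921 − 7.86356·0.269863)/(7.56406)] = 1.281·0.234398 = 0.300264 g/L.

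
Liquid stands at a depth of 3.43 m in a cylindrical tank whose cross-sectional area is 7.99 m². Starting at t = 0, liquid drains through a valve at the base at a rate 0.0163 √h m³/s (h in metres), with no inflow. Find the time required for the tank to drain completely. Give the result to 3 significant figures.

1820 s

With no inflow, A dh/dt = −0.0163 √h.
∫ h^(−1/2) dh = −(0.0163/A) ∫ dt, giving 2√h = 2√h₀ − (0.0163/A) t.
Tank is empty when √h = 0: t_empty = 2A√h₀/0.0163.
t_empty = 2·7.99·√3.43/0.0163 = 15.980·1.8520/0.0163 = 1815.7 s.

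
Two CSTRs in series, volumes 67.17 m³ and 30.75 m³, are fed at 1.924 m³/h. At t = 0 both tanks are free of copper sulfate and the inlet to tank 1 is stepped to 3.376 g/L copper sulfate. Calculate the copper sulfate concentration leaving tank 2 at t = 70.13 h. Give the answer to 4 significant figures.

2.576 g/L

Each tank obeys Vᵢ dCᵢ/dt = Q(Cᵢ₋₁ − Cᵢ), so τᵢ = Vᵢ/Q.
τ₁ = 67.17/1.924 = 34.9116 h; τ₂ = 30.75/1.924 = 15.9823 h.
Tank 1: C₁ = C_in(1 − e^(−t/τ₁)). Tank 2 (τ₁ ≠ τ₂): C₂ = C_in[1 − (τ₁ e^(−t/τ₁) − τ₂ e^(−t/τ₂))/(τ₁ − τ₂)].
At t = 70.13: e^(−t/τ₁) = 0.134152, e^(−t/τ₂) = 0.0124259.
C₂ = 3.376·[1 − (34.9116·0.134152 − 15.9823·0.0124259)/(18.9293)] = 3.376·0.763074 = 2.57614 g/L.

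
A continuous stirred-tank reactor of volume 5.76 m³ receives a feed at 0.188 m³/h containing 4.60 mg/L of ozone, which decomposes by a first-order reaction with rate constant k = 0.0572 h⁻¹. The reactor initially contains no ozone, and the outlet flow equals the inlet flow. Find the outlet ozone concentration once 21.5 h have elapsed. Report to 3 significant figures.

Species balance: V dC/dt = Q C_in − Q C − k V C.
dC/dt = (Q/V) C_in − (Q/V + k) C; effective rate a = Q/V + k = 0.032639 + 0.0572 = 0.089839 h⁻¹.
C_ss = Q C_in/(Q + kV) = 1.6712 mg/L; C(t) = C_ss + (C₀ − C_ss) e^(−a t).
C(21.5) = 1.6712 + (-1.6712)·e^(−0.089839·21.5) = 1.6712 + (-1.6712)·0.14493 = 1.4290 mg/L.

1.43 mg/L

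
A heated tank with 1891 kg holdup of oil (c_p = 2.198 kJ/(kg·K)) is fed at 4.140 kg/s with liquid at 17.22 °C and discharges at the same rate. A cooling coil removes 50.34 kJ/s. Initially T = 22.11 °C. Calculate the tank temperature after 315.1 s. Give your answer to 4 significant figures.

Heat balance on the well-mixed liquid: M c_p dT/dt = ṁ c_p (T_in − T) − 50.34.
Rearrange: dT/dt = (T_ss − T)/τ with τ = M/ṁ = 456.763 s and T_ss = T_in − Q̇/(ṁ c_p) = 11.6880 °C.
T approaches T_ss exponentially: T(t) = T_ss + (T₀ − T_ss) e^(−t/τ).
T(315.1) = 11.6880 + (10.4220)·e^(−315.1/456.763) = 11.6880 + (10.4220)·0.501649 = 16.9162 °C.

16.92 °C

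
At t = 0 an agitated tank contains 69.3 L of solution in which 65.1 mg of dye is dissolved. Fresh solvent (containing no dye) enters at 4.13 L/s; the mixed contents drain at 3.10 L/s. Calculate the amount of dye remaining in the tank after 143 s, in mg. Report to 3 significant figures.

2.11 mg

Total volume: dV/dt = Q_in − Q_out = 1.0300 L/s, so V(t) = 69.3 + 1.0300 t and V(143) = 216.59 L.
No dye enters, so dm/dt = −Q_out · (m/V).
Separate: dm/m = −Q_out dt/V(t) ⇒ ln(m/m₀) = −(Q_out/(Q_in−Q_out)) ln(V/V₀).
m = m₀ (V₀/V)^(Q_out/(Q_in−Q_out)) = 65.1 × (69.3/216.59)^(3.0097) = 2.1089 mg.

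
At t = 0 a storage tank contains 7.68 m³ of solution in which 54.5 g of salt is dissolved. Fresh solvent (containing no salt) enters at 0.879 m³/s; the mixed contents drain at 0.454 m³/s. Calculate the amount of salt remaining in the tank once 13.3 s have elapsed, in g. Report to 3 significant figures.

Total volume: dV/dt = Q_in − Q_out = 0.42500 m³/s, so V(t) = 7.68 + 0.42500 t and V(13.3) = 13.332 m³.
Species balance (pure solvent in): dm/dt = −Q_out · m/V(t).
Separate: dm/m = −Q_out dt/V(t) ⇒ ln(m/m₀) = −(Q_out/(Q_in−Q_out)) ln(V/V₀).
m = m₀ (V₀/V)^(Q_out/(Q_in−Q_out)) = 54.5 × (7.68/13.332)^(1.0682) = 30.234 g.

30.2 g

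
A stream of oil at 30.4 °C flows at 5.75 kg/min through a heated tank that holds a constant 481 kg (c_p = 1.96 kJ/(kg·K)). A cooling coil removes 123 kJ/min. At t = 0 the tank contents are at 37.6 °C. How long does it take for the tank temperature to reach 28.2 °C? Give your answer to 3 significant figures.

Unsteady energy balance on the tank contents: M c_p dT/dt = ṁ c_p (T_in − T) − 123.
τ = M/ṁ = 83.652 min; T_ss = T_in − Q̇/(ṁ c_p) = 19.486 °C.
T(t) = T_ss + (T₀ − T_ss) e^(−t/τ). Set T = 28.2:
e^(−t/τ) = (28.2 − 19.486)/(37.6 − 19.486) = 0.48106
t = −83.652 · ln(0.48106) = 61.213 min.

61.2 min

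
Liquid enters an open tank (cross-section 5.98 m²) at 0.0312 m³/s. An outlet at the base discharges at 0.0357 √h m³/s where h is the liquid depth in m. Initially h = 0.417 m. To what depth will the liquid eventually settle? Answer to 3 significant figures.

0.764 m

A dh/dt = Q_in − 0.0357 √h. Steady state requires inflow = outflow:
Q_in = 0.0357 √h_ss ⇒ √h_ss = 0.0312/0.0357 = 0.87395.
h_ss = 0.87395² = 0.76379 m. (Since h₀ = 0.417 m < h_ss, the level will rise toward this value.)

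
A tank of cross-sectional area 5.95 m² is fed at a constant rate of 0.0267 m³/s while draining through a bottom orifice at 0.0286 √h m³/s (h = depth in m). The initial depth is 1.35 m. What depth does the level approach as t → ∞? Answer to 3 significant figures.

A dh/dt = Q_in − 0.0286 √h. Steady state requires inflow = outflow:
Q_in = 0.0286 √h_ss ⇒ √h_ss = 0.0267/0.0286 = 0.93357.
h_ss = 0.93357² = 0.87155 m. (Since h₀ = 1.35 m > h_ss, the level will fall toward this value.)

0.872 m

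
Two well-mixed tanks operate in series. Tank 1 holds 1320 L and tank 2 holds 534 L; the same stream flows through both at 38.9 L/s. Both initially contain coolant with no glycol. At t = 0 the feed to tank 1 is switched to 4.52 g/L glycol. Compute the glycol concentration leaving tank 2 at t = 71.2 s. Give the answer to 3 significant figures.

3.61 g/L

Each tank obeys Vᵢ dCᵢ/dt = Q(Cᵢ₋₁ − Cᵢ), so τᵢ = Vᵢ/Q.
τ₁ = 1320/38.9 = 33.933 s; τ₂ = 534/38.9 = 13.728 s.
Solving the cascade with C₁(0)=C₂(0)=0 gives C₂(t) = C_in[1 − (τ₁ e^(−t/τ₁) − τ₂ e^(−t/τ₂))/(τ₁ − τ₂)].
At t = 71.2: e^(−t/τ₁) = 0.12267, e^(−t/τ₂) = 0.0055906.
C₂ = 4.52·[1 − (33.933·0.12267 − 13.728·0.0055906)/(20.206)] = 4.52·0.79778 = 3.6060 g/L.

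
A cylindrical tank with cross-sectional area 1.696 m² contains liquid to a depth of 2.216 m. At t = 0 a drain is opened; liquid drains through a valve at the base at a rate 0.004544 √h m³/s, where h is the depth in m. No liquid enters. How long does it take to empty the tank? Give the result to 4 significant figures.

With no inflow, A dh/dt = −0.004544 √h.
This is separable: 2 d(√h)/dt = −0.004544/A, so √h = √h₀ − (0.004544/(2A)) t.
Set h = 0: 2√h₀ = (0.004544/A) t_empty ⇒ t_empty = 2A√h₀/0.004544.
t_empty = 2·1.696·√2.216/0.004544 = 3.39200·1.48862/0.004544 = 1111.23 s.

1111 s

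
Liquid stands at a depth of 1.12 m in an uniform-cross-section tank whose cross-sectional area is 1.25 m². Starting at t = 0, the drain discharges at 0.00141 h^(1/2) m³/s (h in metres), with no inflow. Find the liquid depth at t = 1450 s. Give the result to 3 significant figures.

0.0578 m

With no inflow, A dh/dt = −0.00141 √h.
This is separable: 2 d(√h)/dt = −0.00141/A, so √h = √h₀ − (0.00141/(2A)) t.
√h = √1.12 − 0.00141·1450/(2·1.25) = 1.0583 − 0.81780 = 0.24050.
h = 0.24050² = 0.057841 m.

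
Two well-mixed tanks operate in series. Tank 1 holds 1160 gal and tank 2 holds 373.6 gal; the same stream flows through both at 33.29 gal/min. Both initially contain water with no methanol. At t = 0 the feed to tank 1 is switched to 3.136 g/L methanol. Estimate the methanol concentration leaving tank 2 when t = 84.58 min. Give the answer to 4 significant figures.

2.728 g/L

Time constants: τᵢ = Vᵢ/Q for each well-mixed tank.
τ₁ = 1160/33.29 = 34.8453 min; τ₂ = 373.6/33.29 = 11.2226 min.
Tank 1: C₁ = C_in(1 − e^(−t/τ₁)). Tank 2 (τ₁ ≠ τ₂): C₂ = C_in[1 − (τ₁ e^(−t/τ₁) − τ₂ e^(−t/τ₂))/(τ₁ − τ₂)].
At t = 84.58: e^(−t/τ₁) = 0.0882748, e^(−t/τ₂) = 0.000533215.
C₂ = 3.136·[1 − (34.8453·0.0882748 − 11.2226·0.000533215)/(23.6227)] = 3.136·0.870041 = 2.72845 g/L.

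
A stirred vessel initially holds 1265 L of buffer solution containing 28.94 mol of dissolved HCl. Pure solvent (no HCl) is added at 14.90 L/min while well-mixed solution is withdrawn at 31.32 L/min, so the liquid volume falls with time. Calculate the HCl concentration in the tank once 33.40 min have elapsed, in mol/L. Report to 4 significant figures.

0.01366 mol/L

Let m(t) be the amount of HCl. Volume: V(t) = V₀ + (Q_in − Q_out) t = 1265 − 16.4200 t; V(33.40) = 716.572 L.
Solute balance: dm/dt = 0 − Q_out C = −Q_out m/V(t).
dm/m = −Q_out dt/(V₀ − 16.4200 t); integrating gives ln(m/m₀) = −(Q_out/(Q_in−Q_out)) ln(V/V₀).
m = m₀ (V₀/V)^(Q_out/(Q_in−Q_out)) = 28.94 × (1265/716.572)^(-1.90743) = 9.78783 mol.
C = m/V = 9.78783/716.572 = 0.0136592 mol/L.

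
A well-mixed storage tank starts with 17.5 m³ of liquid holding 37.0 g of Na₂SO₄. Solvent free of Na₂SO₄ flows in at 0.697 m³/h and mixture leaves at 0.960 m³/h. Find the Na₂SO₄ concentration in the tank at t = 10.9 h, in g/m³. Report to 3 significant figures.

1.32 g/m³

Total volume: dV/dt = Q_in − Q_out = -0.26300 m³/h, so V(t) = 17.5 − 0.26300 t and V(10.9) = 14.633 m³.
No Na₂SO₄ enters, so dm/dt = −Q_out · (m/V).
Separate: dm/m = −Q_out dt/V(t) ⇒ ln(m/m₀) = −(Q_out/(Q_in−Q_out)) ln(V/V₀).
m = m₀ (V₀/V)^(Q_out/(Q_in−Q_out)) = 37.0 × (17.5/14.633)^(-3.6502) = 19.257 g.
C = m/V = 19.257/14.633 = 1.3160 g/m³.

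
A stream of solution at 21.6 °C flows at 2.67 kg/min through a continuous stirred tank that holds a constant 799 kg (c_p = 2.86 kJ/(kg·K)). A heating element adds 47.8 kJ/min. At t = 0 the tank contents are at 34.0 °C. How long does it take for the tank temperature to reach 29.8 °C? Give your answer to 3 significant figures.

345 min

M c_p dT/dt = ṁ c_p (T_in − T) + Q̇.
τ = M/ṁ = 299.25 min; T_ss = T_in + Q̇/(ṁ c_p) = 27.860 °C.
T(t) = T_ss + (T₀ − T_ss) e^(−t/τ). Set T = 29.8:
e^(−t/τ) = (29.8 − 27.860)/(34.0 − 27.860) = 0.31600
t = −299.25 · ln(0.31600) = 344.74 min.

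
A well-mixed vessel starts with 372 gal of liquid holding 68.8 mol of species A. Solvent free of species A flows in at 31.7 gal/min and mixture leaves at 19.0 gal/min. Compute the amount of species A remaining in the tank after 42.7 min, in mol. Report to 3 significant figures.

Let m(t) be the amount of species A. Volume: V(t) = V₀ + (Q_in − Q_out) t = 372 + 12.700 t; V(42.7) = 914.29 gal.
Species balance (pure solvent in): dm/dt = −Q_out · m/V(t).
Separate: dm/m = −Q_out dt/V(t) ⇒ ln(m/m₀) = −(Q_out/(Q_in−Q_out)) ln(V/V₀).
m = m₀ (V₀/V)^(Q_out/(Q_in−Q_out)) = 68.8 × (372/914.29)^(1.4961) = 17.919 mol.

17.9 mol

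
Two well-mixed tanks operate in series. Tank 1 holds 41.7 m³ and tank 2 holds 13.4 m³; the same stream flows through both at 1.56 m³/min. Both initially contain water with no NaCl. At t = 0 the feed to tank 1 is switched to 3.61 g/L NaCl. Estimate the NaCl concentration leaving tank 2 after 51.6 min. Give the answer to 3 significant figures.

2.84 g/L

Species balance on tank i: dCᵢ/dt = (Cᵢ₋₁ − Cᵢ)/τᵢ with τᵢ = Vᵢ/Q.
τ₁ = 41.7/1.56 = 26.731 min; τ₂ = 13.4/1.56 = 8.5897 min.
Tank 1: C₁ = C_in(1 − e^(−t/τ₁)). Tank 2 (τ₁ ≠ τ₂): C₂ = C_in[1 − (τ₁ e^(−t/τ₁) − τ₂ e^(−t/τ₂))/(τ₁ − τ₂)].
At t = 51.6: e^(−t/τ₁) = 0.14510, e^(−t/τ₂) = 0.0024611.
C₂ = 3.61·[1 − (26.731·0.14510 − 8.5897·0.0024611)/(18.141)] = 3.61·0.78737 = 2.8424 g/L.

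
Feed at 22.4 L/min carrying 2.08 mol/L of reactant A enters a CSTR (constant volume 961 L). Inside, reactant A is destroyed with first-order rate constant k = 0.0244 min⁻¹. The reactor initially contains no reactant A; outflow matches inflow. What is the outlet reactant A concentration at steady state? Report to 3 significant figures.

Species balance: V dC/dt = Q C_in − Q C − k V C.
At steady state: 0 = Q C_in − (Q + kV) C_ss, so C_ss = Q C_in/(Q + kV).
C_ss = 22.4·2.08/(22.4 + 0.0244·961) = 46.592/45.848 = 1.0162 mol/L.

1.02 mol/L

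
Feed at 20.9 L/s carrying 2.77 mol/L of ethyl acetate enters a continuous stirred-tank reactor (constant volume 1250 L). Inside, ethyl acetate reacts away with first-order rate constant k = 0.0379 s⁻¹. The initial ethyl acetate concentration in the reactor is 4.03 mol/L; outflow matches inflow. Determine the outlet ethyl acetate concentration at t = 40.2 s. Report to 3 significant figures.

1.20 mol/L

Species balance: V dC/dt = Q C_in − Q C − k V C.
This is linear with rate a = Q/V + k = 0.054620 s⁻¹.
C_ss = Q C_in/(Q + kV) = 0.84794 mol/L; C(t) = C_ss + (C₀ − C_ss) e^(−a t).
C(40.2) = 0.84794 + (3.1821)·e^(−0.054620·40.2) = 0.84794 + (3.1821)·0.11128 = 1.2020 mol/L.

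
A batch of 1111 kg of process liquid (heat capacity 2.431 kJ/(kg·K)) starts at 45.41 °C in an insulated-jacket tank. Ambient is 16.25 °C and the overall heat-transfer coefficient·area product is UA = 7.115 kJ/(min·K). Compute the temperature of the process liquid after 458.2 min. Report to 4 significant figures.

24.97 °C

M c_p dT/dt = −UA(T − T_amb).
dT/dt = (T_ss − T)/τ with T_ss = T_amb = 16.2500 °C, τ = M c_p/UA = 1111·2.431/7.115 = 379.598 min.
This is linear first-order; T(t) = T_ss + (T₀ − T_ss) e^(−t/τ).
T(458.2) = 16.2500 + (29.1600)·0.299074 = 24.9710 °C.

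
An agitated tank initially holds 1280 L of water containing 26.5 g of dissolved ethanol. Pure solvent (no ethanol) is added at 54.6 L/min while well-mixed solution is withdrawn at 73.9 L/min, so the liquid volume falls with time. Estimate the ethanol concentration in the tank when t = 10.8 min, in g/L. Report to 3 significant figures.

Let m(t) be the amount of ethanol. Volume: V(t) = V₀ + (Q_in − Q_out) t = 1280 − 19.300 t; V(10.8) = 1071.6 L.
Solute balance: dm/dt = 0 − Q_out C = −Q_out m/V(t).
dm/m = −Q_out dt/(V₀ − 19.300 t); integrating gives ln(m/m₀) = −(Q_out/(Q_in−Q_out)) ln(V/V₀).
m = m₀ (V₀/V)^(Q_out/(Q_in−Q_out)) = 26.5 × (1280/1071.6)^(-3.8290) = 13.417 g.
C = m/V = 13.417/1071.6 = 0.012521 g/L.

0.0125 g/L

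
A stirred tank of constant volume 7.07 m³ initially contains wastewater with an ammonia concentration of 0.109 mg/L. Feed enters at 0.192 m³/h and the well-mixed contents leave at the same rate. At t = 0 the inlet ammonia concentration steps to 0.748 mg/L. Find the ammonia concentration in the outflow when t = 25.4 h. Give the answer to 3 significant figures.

0.427 mg/L

Accumulation = in − out for the solute gives V dC/dt = Q(C_in − C).
Rewrite as dC/dt + C/τ = C_in/τ, τ = V/Q = 36.823 h.
This is linear first-order; C(t) = C_in + (C₀ − C_in) e^(−t/τ).
C(25.4) = 0.748 + (0.109 − 0.748)·e^(−25.4/36.823) = 0.748 + (-0.63900)·0.50168 = 0.42742 mg/L.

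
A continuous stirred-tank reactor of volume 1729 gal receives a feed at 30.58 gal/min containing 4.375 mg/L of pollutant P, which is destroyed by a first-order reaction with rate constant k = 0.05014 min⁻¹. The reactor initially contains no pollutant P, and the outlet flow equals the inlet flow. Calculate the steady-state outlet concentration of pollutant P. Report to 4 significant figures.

1.141 mg/L

Species balance: V dC/dt = Q C_in − Q C − k V C.
Steady state (dC/dt = 0): C_ss = Q C_in/(Q + kV) = C_in/(1 + kV/Q).
C_ss = 30.58·4.375/(30.58 + 0.05014·1729) = 133.787/117.272 = 1.14083 mg/L.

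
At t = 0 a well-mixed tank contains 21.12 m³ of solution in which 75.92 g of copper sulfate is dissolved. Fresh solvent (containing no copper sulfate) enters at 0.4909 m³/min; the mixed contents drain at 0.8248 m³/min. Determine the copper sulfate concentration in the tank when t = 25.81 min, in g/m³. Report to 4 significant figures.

Total volume: dV/dt = Q_in − Q_out = -0.333900 m³/min, so V(t) = 21.12 − 0.333900 t and V(25.81) = 12.5020 m³.
Species balance (pure solvent in): dm/dt = −Q_out · m/V(t).
dm/m = −Q_out dt/(V₀ − 0.333900 t); integrating gives ln(m/m₀) = −(Q_out/(Q_in−Q_out)) ln(V/V₀).
m = m₀ (V₀/V)^(Q_out/(Q_in−Q_out)) = 75.92 × (21.12/12.5020)^(-2.47020) = 20.7902 g.
C = m/V = 20.7902/12.5020 = 1.66295 g/m³.

1.663 g/m³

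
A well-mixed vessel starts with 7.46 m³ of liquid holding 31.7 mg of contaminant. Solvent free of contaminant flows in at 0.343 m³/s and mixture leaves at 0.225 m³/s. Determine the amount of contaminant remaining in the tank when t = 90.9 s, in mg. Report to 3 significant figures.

Let m(t) be the amount of contaminant. Volume: V(t) = V₀ + (Q_in − Q_out) t = 7.46 + 0.11800 t; V(90.9) = 18.186 m³.
No contaminant enters, so dm/dt = −Q_out · (m/V).
dm/m = −Q_out dt/(V₀ + 0.11800 t); integrating gives ln(m/m₀) = −(Q_out/(Q_in−Q_out)) ln(V/V₀).
m = m₀ (V₀/V)^(Q_out/(Q_in−Q_out)) = 31.7 × (7.46/18.186)^(1.9068) = 5.7960 mg.

5.80 mg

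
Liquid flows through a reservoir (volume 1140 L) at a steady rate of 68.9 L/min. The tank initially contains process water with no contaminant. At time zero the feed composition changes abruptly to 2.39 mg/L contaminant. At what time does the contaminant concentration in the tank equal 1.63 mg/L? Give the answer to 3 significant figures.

19.0 min

Unsteady species balance (constant V, well mixed): V dC/dt = Q(C_in − C), so τ = V/Q = 16.546 min.
C(t) = C_in + (C₀ − C_in) e^(−t/τ). Set C = 1.63 and solve for t:
e^(−t/τ) = (C − C_in)/(C₀ − C_in) = (1.63 − 2.39)/(0 − 2.39) = 0.31799
t = −τ ln(…) = 16.546 × 1.1457 = 18.957 min.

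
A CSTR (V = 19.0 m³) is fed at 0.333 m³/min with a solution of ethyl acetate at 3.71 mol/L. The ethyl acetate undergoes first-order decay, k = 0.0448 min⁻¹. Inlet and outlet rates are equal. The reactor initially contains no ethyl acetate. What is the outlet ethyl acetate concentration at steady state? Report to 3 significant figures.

V dC/dt = Q(C_in − C) − k V C.
Steady state (dC/dt = 0): C_ss = Q C_in/(Q + kV) = C_in/(1 + kV/Q).
C_ss = 0.333·3.71/(0.333 + 0.0448·19.0) = 1.2354/1.1842 = 1.0433 mol/L.

1.04 mol/L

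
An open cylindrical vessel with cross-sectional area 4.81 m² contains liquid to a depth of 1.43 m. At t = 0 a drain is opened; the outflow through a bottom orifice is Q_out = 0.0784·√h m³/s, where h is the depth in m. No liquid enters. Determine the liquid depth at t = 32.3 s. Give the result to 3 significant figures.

0.870 m

With no inflow, A dh/dt = −0.0784 √h.
∫ h^(−1/2) dh = −(0.0784/A) ∫ dt, giving 2√h = 2√h₀ − (0.0784/A) t.
√h = √1.43 − 0.0784·32.3/(2·4.81) = 1.1958 − 0.26323 = 0.93259.
h = 0.93259² = 0.86973 m.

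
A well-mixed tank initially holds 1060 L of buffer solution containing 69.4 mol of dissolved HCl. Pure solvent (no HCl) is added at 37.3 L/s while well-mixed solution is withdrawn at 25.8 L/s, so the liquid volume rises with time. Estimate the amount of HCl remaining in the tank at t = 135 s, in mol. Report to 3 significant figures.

9.17 mol

Total volume: dV/dt = Q_in − Q_out = 11.500 L/s, so V(t) = 1060 + 11.500 t and V(135) = 2612.5 L.
No HCl enters, so dm/dt = −Q_out · (m/V).
Separate: dm/m = −Q_out dt/V(t) ⇒ ln(m/m₀) = −(Q_out/(Q_in−Q_out)) ln(V/V₀).
m = m₀ (V₀/V)^(Q_out/(Q_in−Q_out)) = 69.4 × (1060/2612.5)^(2.2435) = 9.1723 mol.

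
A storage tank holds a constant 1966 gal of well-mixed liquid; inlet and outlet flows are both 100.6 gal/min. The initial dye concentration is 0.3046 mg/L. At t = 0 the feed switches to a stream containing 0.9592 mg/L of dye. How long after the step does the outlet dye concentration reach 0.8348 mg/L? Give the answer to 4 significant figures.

Accumulation = in − out for the solute gives V dC/dt = Q(C_in − C), so τ = V/Q = 19.5427 min.
C(t) = C_in + (C₀ − C_in) e^(−t/τ). Set C = 0.8348 and solve for t:
e^(−t/τ) = (C − C_in)/(C₀ − C_in) = (0.8348 − 0.9592)/(0.3046 − 0.9592) = 0.190040
t = −τ ln(…) = 19.5427 × 1.66052 = 32.4512 min.

32.45 min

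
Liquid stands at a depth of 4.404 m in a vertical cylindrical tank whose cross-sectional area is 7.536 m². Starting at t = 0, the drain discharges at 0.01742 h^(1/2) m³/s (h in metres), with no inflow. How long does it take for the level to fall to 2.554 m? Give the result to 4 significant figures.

433.0 s

A dh/dt = −Q_out = −0.01742 √h.
Separate and integrate: 2(√h − √h₀) = −(0.01742/A) t.
t = 2A(√h₀ − √h)/0.01742 = 2·7.536·(√4.404 − √2.554)/0.01742
  = 15.0720 × (2.09857 − 1.59812) / 0.01742 = 432.993 s.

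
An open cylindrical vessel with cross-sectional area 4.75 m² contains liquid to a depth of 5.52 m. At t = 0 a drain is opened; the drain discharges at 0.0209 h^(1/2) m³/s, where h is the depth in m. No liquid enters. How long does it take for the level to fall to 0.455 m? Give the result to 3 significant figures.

761 s

With no inflow, A dh/dt = −0.0209 √h.
Separate and integrate: 2(√h − √h₀) = −(0.0209/A) t.
t = 2A(√h₀ − √h)/0.0209 = 2·4.75·(√5.52 − √0.455)/0.0209
  = 9.5000 × (2.3495 − 0.67454) / 0.0209 = 761.33 s.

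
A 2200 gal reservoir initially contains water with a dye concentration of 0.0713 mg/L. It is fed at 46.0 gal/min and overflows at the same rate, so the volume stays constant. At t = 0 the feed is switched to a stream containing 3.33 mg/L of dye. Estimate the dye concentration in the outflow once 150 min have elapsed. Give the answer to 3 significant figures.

Accumulation = in − out for the solute gives V dC/dt = Q(C_in − C).
Rewrite as dC/dt + C/τ = C_in/τ, τ = V/Q = 47.826 min.
Solution: C(t) = C_in + (C₀ − C_in) e^(−t/τ).
C(150) = 3.33 + (0.0713 − 3.33)·e^(−150/47.826) = 3.33 + (-3.2587)·0.043440 = 3.1884 mg/L.

3.19 mg/L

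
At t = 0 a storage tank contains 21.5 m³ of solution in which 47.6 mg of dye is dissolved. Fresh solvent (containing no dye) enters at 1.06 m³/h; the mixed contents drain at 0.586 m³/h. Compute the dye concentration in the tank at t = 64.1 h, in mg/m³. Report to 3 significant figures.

Let m(t) be the amount of dye. Volume: V(t) = V₀ + (Q_in − Q_out) t = 21.5 + 0.47400 t; V(64.1) = 51.883 m³.
Species balance (pure solvent in): dm/dt = −Q_out · m/V(t).
dm/m = −Q_out dt/(V₀ + 0.47400 t); integrating gives ln(m/m₀) = −(Q_out/(Q_in−Q_out)) ln(V/V₀).
m = m₀ (V₀/V)^(Q_out/(Q_in−Q_out)) = 47.6 × (21.5/51.883)^(1.2363) = 16.018 mg.
C = m/V = 16.018/51.883 = 0.30874 mg/m³.

0.309 mg/m³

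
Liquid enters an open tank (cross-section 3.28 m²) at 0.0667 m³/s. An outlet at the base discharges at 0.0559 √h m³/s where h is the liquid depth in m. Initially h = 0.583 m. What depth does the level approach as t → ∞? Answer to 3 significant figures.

A dh/dt = Q_in − 0.0559 √h. Steady state requires inflow = outflow:
Q_in = 0.0559 √h_ss ⇒ √h_ss = 0.0667/0.0559 = 1.1932.
h_ss = 1.1932² = 1.4237 m. (Since h₀ = 0.583 m < h_ss, the level will rise toward this value.)

1.42 m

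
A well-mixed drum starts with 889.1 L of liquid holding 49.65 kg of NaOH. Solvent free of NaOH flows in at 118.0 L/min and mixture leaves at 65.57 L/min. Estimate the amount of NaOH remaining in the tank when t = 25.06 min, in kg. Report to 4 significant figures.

15.96 kg

Let m(t) be the amount of NaOH. Volume: V(t) = V₀ + (Q_in − Q_out) t = 889.1 + 52.4300 t; V(25.06) = 2203.00 L.
No NaOH enters, so dm/dt = −Q_out · (m/V).
Separate: dm/m = −Q_out dt/V(t) ⇒ ln(m/m₀) = −(Q_out/(Q_in−Q_out)) ln(V/V₀).
m = m₀ (V₀/V)^(Q_out/(Q_in−Q_out)) = 49.65 × (889.1/2203.00)^(1.25062) = 15.9623 kg.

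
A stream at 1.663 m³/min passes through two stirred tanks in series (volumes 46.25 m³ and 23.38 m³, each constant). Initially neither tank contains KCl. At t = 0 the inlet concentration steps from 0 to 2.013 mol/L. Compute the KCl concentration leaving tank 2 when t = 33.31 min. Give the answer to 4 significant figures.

Species balance on tank i: dCᵢ/dt = (Cᵢ₋₁ − Cᵢ)/τᵢ with τᵢ = Vᵢ/Q.
τ₁ = 46.25/1.663 = 27.8112 min; τ₂ = 23.38/1.663 = 14.0589 min.
Solving the cascade with C₁(0)=C₂(0)=0 gives C₂(t) = C_in[1 − (τ₁ e^(−t/τ₁) − τ₂ e^(−t/τ₂))/(τ₁ − τ₂)].
At t = 33.31: e^(−t/τ₁) = 0.301882, e^(−t/τ₂) = 0.0935450.
C₂ = 2.013·[1 − (27.8112·0.301882 − 14.0589·0.0935450)/(13.7523)] = 2.013·0.485135 = 0.976578 mol/L.

0.9766 mol/L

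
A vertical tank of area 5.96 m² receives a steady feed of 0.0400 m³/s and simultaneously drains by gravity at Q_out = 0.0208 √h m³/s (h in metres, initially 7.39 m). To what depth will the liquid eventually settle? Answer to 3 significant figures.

3.70 m

Accumulation of liquid (constant cross-section A): A dh/dt = Q_in − 0.0208 √h. At steady state dh/dt = 0:
Q_in = 0.0208 √h_ss ⇒ √h_ss = 0.0400/0.0208 = 1.9231.
h_ss = 1.9231² = 3.6982 m. (Since h₀ = 7.39 m > h_ss, the level will fall toward this value.)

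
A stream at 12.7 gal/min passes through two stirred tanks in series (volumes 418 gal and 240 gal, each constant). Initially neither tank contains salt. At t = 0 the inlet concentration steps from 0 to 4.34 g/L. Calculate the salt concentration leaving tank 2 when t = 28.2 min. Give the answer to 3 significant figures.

1.33 g/L

Species balance on tank i: dCᵢ/dt = (Cᵢ₋₁ − Cᵢ)/τᵢ with τᵢ = Vᵢ/Q.
τ₁ = 418/12.7 = 32.913 min; τ₂ = 240/12.7 = 18.898 min.
Solving the cascade with C₁(0)=C₂(0)=0 gives C₂(t) = C_in[1 − (τ₁ e^(−t/τ₁) − τ₂ e^(−t/τ₂))/(τ₁ − τ₂)].
At t = 28.2: e^(−t/τ₁) = 0.42452, e^(−t/τ₂) = 0.22487.
C₂ = 4.34·[1 − (32.913·0.42452 − 18.898·0.22487)/(14.016)] = 4.34·0.30628 = 1.3293 g/L.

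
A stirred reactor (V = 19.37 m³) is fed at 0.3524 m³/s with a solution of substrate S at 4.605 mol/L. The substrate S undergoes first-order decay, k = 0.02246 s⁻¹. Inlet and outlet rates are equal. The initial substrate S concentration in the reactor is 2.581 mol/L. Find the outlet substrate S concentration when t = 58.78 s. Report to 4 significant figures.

2.109 mol/L

V dC/dt = Q(C_in − C) − k V C.
This is linear with rate a = Q/V + k = 0.0406531 s⁻¹.
C_ss = Q C_in/(Q + kV) = 2.06083 mol/L; C(t) = C_ss + (C₀ − C_ss) e^(−a t).
C(58.78) = 2.06083 + (0.520169)·e^(−0.0406531·58.78) = 2.06083 + (0.520169)·0.0916674 = 2.10851 mol/L.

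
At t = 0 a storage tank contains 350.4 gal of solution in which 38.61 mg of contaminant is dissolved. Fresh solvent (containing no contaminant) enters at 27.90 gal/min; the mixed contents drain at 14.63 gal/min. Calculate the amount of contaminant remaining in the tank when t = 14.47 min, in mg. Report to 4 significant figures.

23.85 mg

Let m(t) be the amount of contaminant. Volume: V(t) = V₀ + (Q_in − Q_out) t = 350.4 + 13.2700 t; V(14.47) = 542.417 gal.
No contaminant enters, so dm/dt = −Q_out · (m/V).
dm/m = −Q_out dt/(V₀ + 13.2700 t); integrating gives ln(m/m₀) = −(Q_out/(Q_in−Q_out)) ln(V/V₀).
m = m₀ (V₀/V)^(Q_out/(Q_in−Q_out)) = 38.61 × (350.4/542.417)^(1.10249) = 23.8496 mg.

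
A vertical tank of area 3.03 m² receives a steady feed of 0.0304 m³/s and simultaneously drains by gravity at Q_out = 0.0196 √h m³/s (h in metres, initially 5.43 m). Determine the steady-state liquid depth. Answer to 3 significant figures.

2.41 m

Level balance: A dh/dt = 0.0304 − 0.0196 √h. Setting dh/dt = 0:
Q_in = 0.0196 √h_ss ⇒ √h_ss = 0.0304/0.0196 = 1.5510.
h_ss = 1.5510² = 2.4057 m. (Since h₀ = 5.43 m > h_ss, the level will fall toward this value.)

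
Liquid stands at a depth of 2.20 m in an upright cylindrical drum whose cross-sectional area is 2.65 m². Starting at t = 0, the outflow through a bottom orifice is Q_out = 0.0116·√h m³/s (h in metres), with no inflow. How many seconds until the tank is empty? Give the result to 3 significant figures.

With no inflow, A dh/dt = −0.0116 √h.
Separate and integrate: 2(√h − √h₀) = −(0.0116/A) t.
Tank is empty when √h = 0: t_empty = 2A√h₀/0.0116.
t_empty = 2·2.65·√2.20/0.0116 = 5.3000·1.4832/0.0116 = 677.69 s.

678 s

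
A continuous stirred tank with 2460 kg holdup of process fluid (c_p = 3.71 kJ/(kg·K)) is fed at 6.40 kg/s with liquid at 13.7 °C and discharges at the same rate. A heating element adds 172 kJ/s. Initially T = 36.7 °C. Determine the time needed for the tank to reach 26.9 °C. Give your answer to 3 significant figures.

374 s

Energy balance: M c_p dT/dt = ṁ c_p (T_in − T) + 172.
τ = M/ṁ = 384.38 s; T_ss = T_in + Q̇/(ṁ c_p) = 20.944 °C.
T(t) = T_ss + (T₀ − T_ss) e^(−t/τ). Set T = 26.9:
e^(−t/τ) = (26.9 − 20.944)/(36.7 − 20.944) = 0.37802
t = −384.38 · ln(0.37802) = 373.93 s.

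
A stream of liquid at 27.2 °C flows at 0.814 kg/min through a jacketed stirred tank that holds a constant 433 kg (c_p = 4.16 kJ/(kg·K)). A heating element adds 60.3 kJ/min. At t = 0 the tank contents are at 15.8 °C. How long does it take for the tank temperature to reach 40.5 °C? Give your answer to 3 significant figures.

Energy balance: M c_p dT/dt = ṁ c_p (T_in − T) + 60.3.
τ = M/ṁ = 531.94 min; T_ss = T_in + Q̇/(ṁ c_p) = 45.007 °C.
T(t) = T_ss + (T₀ − T_ss) e^(−t/τ). Set T = 40.5:
e^(−t/τ) = (40.5 − 45.007)/(15.8 − 45.007) = 0.15432
t = −531.94 · ln(0.15432) = 994.04 min.

994 min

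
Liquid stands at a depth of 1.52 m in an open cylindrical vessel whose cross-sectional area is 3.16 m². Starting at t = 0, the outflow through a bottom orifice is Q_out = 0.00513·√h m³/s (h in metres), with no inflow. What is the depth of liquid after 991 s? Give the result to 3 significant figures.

A dh/dt = −Q_out = −0.00513 √h.
∫ h^(−1/2) dh = −(0.00513/A) ∫ dt, giving 2√h = 2√h₀ − (0.00513/A) t.
√h = √1.52 − 0.00513·991/(2·3.16) = 1.2329 − 0.80440 = 0.42848.
h = 0.42848² = 0.18359 m.

0.184 m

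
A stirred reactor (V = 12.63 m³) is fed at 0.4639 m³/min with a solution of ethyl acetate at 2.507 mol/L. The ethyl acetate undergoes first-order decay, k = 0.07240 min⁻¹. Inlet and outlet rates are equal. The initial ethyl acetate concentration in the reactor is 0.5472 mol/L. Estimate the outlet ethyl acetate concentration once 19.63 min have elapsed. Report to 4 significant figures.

0.8090 mol/L

Accumulation = in − out − consumed: V dC/dt = Q C_in − Q C − k V C.
dC/dt = (Q/V) C_in − (Q/V + k) C; effective rate a = Q/V + k = 0.0367300 + 0.07240 = 0.109130 min⁻¹.
C_ss = Q C_in/(Q + kV) = 0.843784 mol/L; C(t) = C_ss + (C₀ − C_ss) e^(−a t).
C(19.63) = 0.843784 + (-0.296584)·e^(−0.109130·19.63) = 0.843784 + (-0.296584)·0.117394 = 0.808967 mol/L.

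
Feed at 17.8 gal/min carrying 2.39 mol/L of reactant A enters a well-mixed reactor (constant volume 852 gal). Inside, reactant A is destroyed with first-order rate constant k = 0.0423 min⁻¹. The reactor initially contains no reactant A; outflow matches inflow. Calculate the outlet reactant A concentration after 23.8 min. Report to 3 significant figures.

0.615 mol/L

Accumulation = in − out − consumed: V dC/dt = Q C_in − Q C − k V C.
dC/dt = (Q/V) C_in − (Q/V + k) C; effective rate a = Q/V + k = 0.020892 + 0.0423 = 0.063192 min⁻¹.
C_ss = Q C_in/(Q + kV) = 0.79016 mol/L; C(t) = C_ss + (C₀ − C_ss) e^(−a t).
C(23.8) = 0.79016 + (-0.79016)·e^(−0.063192·23.8) = 0.79016 + (-0.79016)·0.22225 = 0.61455 mol/L.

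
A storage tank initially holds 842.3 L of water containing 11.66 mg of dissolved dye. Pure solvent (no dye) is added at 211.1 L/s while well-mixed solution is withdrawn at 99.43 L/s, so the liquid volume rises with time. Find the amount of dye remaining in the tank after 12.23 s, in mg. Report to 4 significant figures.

4.944 mg

Let m(t) be the amount of dye. Volume: V(t) = V₀ + (Q_in − Q_out) t = 842.3 + 111.670 t; V(12.23) = 2208.02 L.
Solute balance: dm/dt = 0 − Q_out C = −Q_out m/V(t).
dm/m = −Q_out dt/(V₀ + 111.670 t); integrating gives ln(m/m₀) = −(Q_out/(Q_in−Q_out)) ln(V/V₀).
m = m₀ (V₀/V)^(Q_out/(Q_in−Q_out)) = 11.66 × (842.3/2208.02)^(0.890391) = 4.94353 mg.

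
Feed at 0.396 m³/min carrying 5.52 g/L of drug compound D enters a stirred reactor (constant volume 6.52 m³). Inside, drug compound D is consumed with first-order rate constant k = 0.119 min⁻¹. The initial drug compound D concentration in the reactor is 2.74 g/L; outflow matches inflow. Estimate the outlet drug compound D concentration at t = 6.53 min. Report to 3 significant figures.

V dC/dt = Q(C_in − C) − k V C.
dC/dt = (Q/V) C_in − (Q/V + k) C; effective rate a = Q/V + k = 0.060736 + 0.119 = 0.17974 min⁻¹.
C_ss = Q C_in/(Q + kV) = 1.8653 g/L; C(t) = C_ss + (C₀ − C_ss) e^(−a t).
C(6.53) = 1.8653 + (0.87469)·e^(−0.17974·6.53) = 1.8653 + (0.87469)·0.30923 = 2.1358 g/L.

2.14 g/L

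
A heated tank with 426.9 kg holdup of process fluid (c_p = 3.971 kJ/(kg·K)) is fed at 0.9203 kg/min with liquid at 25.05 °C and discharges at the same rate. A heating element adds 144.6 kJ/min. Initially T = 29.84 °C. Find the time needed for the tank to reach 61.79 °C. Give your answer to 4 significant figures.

M c_p dT/dt = ṁ c_p (T_in − T) + Q̇.
τ = M/ṁ = 463.870 min; T_ss = T_in + Q̇/(ṁ c_p) = 64.6175 °C.
T(t) = T_ss + (T₀ − T_ss) e^(−t/τ). Set T = 61.79:
e^(−t/τ) = (61.79 − 64.6175)/(29.84 − 64.6175) = 0.0813035
t = −463.870 · ln(0.0813035) = 1164.11 min.

1164 min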